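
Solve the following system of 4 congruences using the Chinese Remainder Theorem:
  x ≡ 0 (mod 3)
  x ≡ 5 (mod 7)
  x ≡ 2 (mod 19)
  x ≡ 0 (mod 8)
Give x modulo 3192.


Product of moduli M = 3 · 7 · 19 · 8 = 3192.
Merge one congruence at a time:
  Start: x ≡ 0 (mod 3).
  Combine with x ≡ 5 (mod 7); new modulus lcm = 21.
    Write x = 0 + 3·t and substitute into x ≡ 5 (mod 7): 3·t ≡ 5 − 0 = 5 (mod 7).
    The inverse of 3 mod 7 is 5 (since 3·5 = 15 = 2·7 + 1), so t ≡ 5·5 = 25 ≡ 4 (mod 7).
    Then x = 0 + 3·4 = 12, valid modulo lcm(3, 7) = 21: x ≡ 12 (mod 21).
  Combine with x ≡ 2 (mod 19); new modulus lcm = 399.
    Write x = 12 + 21·t and substitute into x ≡ 2 (mod 19): 21·t ≡ 2 − 12 = -10 (mod 19).
    Reduce coefficients mod 19: 2·t ≡ 9 (mod 19).
    The inverse of 2 mod 19 is 10 (since 2·10 = 20 = 1·19 + 1), so t ≡ 10·9 = 90 ≡ 14 (mod 19).
    Then x = 12 + 21·14 = 306, valid modulo lcm(21, 19) = 399: x ≡ 306 (mod 399).
  Combine with x ≡ 0 (mod 8); new modulus lcm = 3192.
    Write x = 306 + 399·t and substitute into x ≡ 0 (mod 8): 399·t ≡ 0 − 306 = -306 (mod 8).
    Reduce coefficients mod 8: 7·t ≡ 6 (mod 8).
    The inverse of 7 mod 8 is 7 (since 7·7 = 49 = 6·8 + 1), so t ≡ 7·6 = 42 ≡ 2 (mod 8).
    Then x = 306 + 399·2 = 1104, valid modulo lcm(399, 8) = 3192: x ≡ 1104 (mod 3192).
Verify against each original: 1104 mod 3 = 0, 1104 mod 7 = 5, 1104 mod 19 = 2, 1104 mod 8 = 0.

x ≡ 1104 (mod 3192).


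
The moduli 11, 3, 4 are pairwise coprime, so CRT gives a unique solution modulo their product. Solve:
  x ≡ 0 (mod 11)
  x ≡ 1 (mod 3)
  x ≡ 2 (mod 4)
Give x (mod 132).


Moduli 11, 3, 4 are pairwise coprime; by CRT there is a unique solution modulo M = 11 · 3 · 4 = 132.
Solve pairwise, accumulating the modulus:
  Start with x ≡ 0 (mod 11).
  Combine with x ≡ 1 (mod 3): since gcd(11, 3) = 1, we get a unique residue mod 33.
    Write x = 0 + 11·t and substitute into x ≡ 1 (mod 3): 11·t ≡ 1 − 0 = 1 (mod 3).
    Reduce coefficients mod 3: 2·t ≡ 1 (mod 3).
    The inverse of 2 mod 3 is 2 (since 2·2 = 4 = 1·3 + 1), so t ≡ 2·1 = 2 ≡ 2 (mod 3).
    Then x = 0 + 11·2 = 22, valid modulo lcm(11, 3) = 33: x ≡ 22 (mod 33).
  Combine with x ≡ 2 (mod 4): since gcd(33, 4) = 1, we get a unique residue mod 132.
    Write x = 22 + 33·t and substitute into x ≡ 2 (mod 4): 33·t ≡ 2 − 22 = -20 (mod 4).
    Reduce coefficients mod 4: 1·t ≡ 0 (mod 4).
    So t ≡ 0 (mod 4).
    Then x = 22 + 33·0 = 22, valid modulo lcm(33, 4) = 132: x ≡ 22 (mod 132).
Verify: 22 mod 11 = 0 ✓, 22 mod 3 = 1 ✓, 22 mod 4 = 2 ✓.

x ≡ 22 (mod 132).


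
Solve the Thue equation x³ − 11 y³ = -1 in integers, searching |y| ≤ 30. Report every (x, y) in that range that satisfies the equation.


The equation is x³ - 11y³ = -1. For fixed y, x³ = 11·y³ − 1, so a solution requires the RHS to be a perfect cube.
Strategy: iterate y from -30 to 30, compute RHS = 11·y³ − 1, and check whether it is a (positive or negative) perfect cube.
Check small values of y:
  y = 0: RHS = -1 = (-1)³ ⇒ x = -1 works.
  y = 1: RHS = 10 is not a perfect cube.
  y = -1: RHS = -12 is not a perfect cube.
  y = 2: RHS = 87 is not a perfect cube.
  y = -2: RHS = -89 is not a perfect cube.
  y = 3: RHS = 296 is not a perfect cube.
  y = -3: RHS = -298 is not a perfect cube.
Continuing the search up to |y| = 30 finds no further solutions beyond those listed.
Collected solutions: (-1, 0).

Solutions (with |y| ≤ 30): (-1, 0).


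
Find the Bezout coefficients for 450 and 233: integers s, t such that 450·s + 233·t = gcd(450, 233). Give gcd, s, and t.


Euclidean algorithm on (450, 233) — divide until remainder is 0:
  450 = 1 · 233 + 217
  233 = 1 · 217 + 16
  217 = 13 · 16 + 9
  16 = 1 · 9 + 7
  9 = 1 · 7 + 2
  7 = 3 · 2 + 1
  2 = 2 · 1 + 0
gcd(450, 233) = 1.
Track Bezout coefficients alongside the remainders: start with r₀ = 450 = a·1 + b·0 (s = 1, t = 0) and r₁ = 233 = a·0 + b·1 (s = 0, t = 1); each new remainder r_{k+1} = r_{k-1} − q_k·r_k inherits s_{k+1} = s_{k-1} − q_k·s_k, t_{k+1} = t_{k-1} − q_k·t_k, so r_k = a·s_k + b·t_k at every step:
  q = 1: r = 217, s = 1 − 1·0 = 1, t = 0 − 1·1 = -1  (check: 450·1 + 233·(-1) = 217)
  q = 1: r = 16, s = 0 − 1·1 = -1, t = 1 − 1·(-1) = 2  (check: 450·(-1) + 233·2 = 16)
  q = 13: r = 9, s = 1 − 13·(-1) = 14, t = -1 − 13·2 = -27  (check: 450·14 + 233·(-27) = 9)
  q = 1: r = 7, s = -1 − 1·14 = -15, t = 2 − 1·(-27) = 29  (check: 450·(-15) + 233·29 = 7)
  q = 1: r = 2, s = 14 − 1·(-15) = 29, t = -27 − 1·29 = -56  (check: 450·29 + 233·(-56) = 2)
  q = 3: r = 1, s = -15 − 3·29 = -102, t = 29 − 3·(-56) = 197  (check: 450·(-102) + 233·197 = 1)
The row with r = 1 (the gcd) gives the Bezout coefficients s = -102, t = 197.
Result: 450 · (-102) + 233 · (197) = 1.

gcd(450, 233) = 1; s = -102, t = 197 (check: 450·(-102) + 233·197 = 1).


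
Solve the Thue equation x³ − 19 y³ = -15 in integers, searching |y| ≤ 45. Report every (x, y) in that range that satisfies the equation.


The equation is x³ - 19y³ = -15. For fixed y, x³ = 19·y³ − 15, so a solution requires the RHS to be a perfect cube.
Strategy: iterate y from -45 to 45, compute RHS = 19·y³ − 15, and check whether it is a (positive or negative) perfect cube.
Check small values of y:
  y = 0: RHS = -15 is not a perfect cube.
  y = 1: RHS = 4 is not a perfect cube.
  y = -1: RHS = -34 is not a perfect cube.
  y = 2: RHS = 137 is not a perfect cube.
  y = -2: RHS = -167 is not a perfect cube.
  y = 3: RHS = 498 is not a perfect cube.
  y = -3: RHS = -528 is not a perfect cube.
Continuing the search up to |y| = 45 finds no solutions either.
No (x, y) in the scanned range satisfies the equation.

No integer solutions with |y| ≤ 45.


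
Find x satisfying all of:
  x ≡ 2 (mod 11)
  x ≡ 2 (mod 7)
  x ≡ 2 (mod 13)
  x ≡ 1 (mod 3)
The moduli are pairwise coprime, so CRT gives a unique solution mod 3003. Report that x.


Product of moduli M = 11 · 7 · 13 · 3 = 3003.
Merge one congruence at a time:
  Start: x ≡ 2 (mod 11).
  Combine with x ≡ 2 (mod 7); new modulus lcm = 77.
    Write x = 2 + 11·t and substitute into x ≡ 2 (mod 7): 11·t ≡ 2 − 2 = 0 (mod 7).
    Reduce coefficients mod 7: 4·t ≡ 0 (mod 7).
    The inverse of 4 mod 7 is 2 (since 4·2 = 8 = 1·7 + 1), so t ≡ 2·0 = 0 ≡ 0 (mod 7).
    Then x = 2 + 11·0 = 2, valid modulo lcm(11, 7) = 77: x ≡ 2 (mod 77).
  Combine with x ≡ 2 (mod 13); new modulus lcm = 1001.
    Write x = 2 + 77·t and substitute into x ≡ 2 (mod 13): 77·t ≡ 2 − 2 = 0 (mod 13).
    Reduce coefficients mod 13: 12·t ≡ 0 (mod 13).
    The inverse of 12 mod 13 is 12 (since 12·12 = 144 = 11·13 + 1), so t ≡ 12·0 = 0 ≡ 0 (mod 13).
    Then x = 2 + 77·0 = 2, valid modulo lcm(77, 13) = 1001: x ≡ 2 (mod 1001).
  Combine with x ≡ 1 (mod 3); new modulus lcm = 3003.
    Write x = 2 + 1001·t and substitute into x ≡ 1 (mod 3): 1001·t ≡ 1 − 2 = -1 (mod 3).
    Reduce coefficients mod 3: 2·t ≡ 2 (mod 3).
    The inverse of 2 mod 3 is 2 (since 2·2 = 4 = 1·3 + 1), so t ≡ 2·2 = 4 ≡ 1 (mod 3).
    Then x = 2 + 1001·1 = 1003, valid modulo lcm(1001, 3) = 3003: x ≡ 1003 (mod 3003).
Verify against each original: 1003 mod 11 = 2, 1003 mod 7 = 2, 1003 mod 13 = 2, 1003 mod 3 = 1.

x ≡ 1003 (mod 3003).


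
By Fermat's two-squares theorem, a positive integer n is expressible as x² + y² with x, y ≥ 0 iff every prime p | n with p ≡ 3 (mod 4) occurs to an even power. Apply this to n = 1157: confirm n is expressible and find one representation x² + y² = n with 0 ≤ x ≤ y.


Step 1: Factor n = 1157 = 13 · 89.
Step 2: Check the mod-4 condition on each prime factor: 13 ≡ 1 (mod 4), exponent 1; 89 ≡ 1 (mod 4), exponent 1.
All primes ≡ 3 (mod 4) appear to even exponent (or don't appear), so by the two-squares theorem n IS expressible as a sum of two squares.
Step 3: Build a representation. Here n = 13 · 89 is a product of primes ≡ 1 (mod 4). Each prime p ≡ 1 (mod 4) is itself a sum of two squares; find a² by testing p − a² for a perfect square:
  13: 13 − 1² = 12, 13 − 2² = 9 = 3² ⇒ 13 = 2² + 3².
  89: 89 − 1² = 88, 89 − 2² = 85, 89 − 3² = 80, 89 − 4² = 73, 89 − 5² = 64 = 8² ⇒ 89 = 5² + 8².
  Combine using the Brahmagupta–Fibonacci identity (a² + b²)(c² + d²) = (ac − bd)² + (ad + bc)² = (ac + bd)² + (ad − bc)²:
  13 · 89 = 1157: from (2² + 3²)(5² + 8²), take (2·5 − 3·8, 2·8 + 3·5) = (10 − 24, 16 + 15) = (-14, 31); dropping signs (only squares matter) gives (14, 31); check 14² + 31² = 196 + 961 = 1157 ✓.
Step 4: Order so x ≤ y and verify: 14² + 31² = 196 + 961 = 1157 = n. ✓

n = 1157 = 14² + 31² (one valid representation with x ≤ y).


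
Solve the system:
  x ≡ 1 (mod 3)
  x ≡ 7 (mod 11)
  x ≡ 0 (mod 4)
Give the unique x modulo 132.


Moduli 3, 11, 4 are pairwise coprime; by CRT there is a unique solution modulo M = 3 · 11 · 4 = 132.
Solve pairwise, accumulating the modulus:
  Start with x ≡ 1 (mod 3).
  Combine with x ≡ 7 (mod 11): since gcd(3, 11) = 1, we get a unique residue mod 33.
    Write x = 1 + 3·t and substitute into x ≡ 7 (mod 11): 3·t ≡ 7 − 1 = 6 (mod 11).
    The inverse of 3 mod 11 is 4 (since 3·4 = 12 = 1·11 + 1), so t ≡ 4·6 = 24 ≡ 2 (mod 11).
    Then x = 1 + 3·2 = 7, valid modulo lcm(3, 11) = 33: x ≡ 7 (mod 33).
  Combine with x ≡ 0 (mod 4): since gcd(33, 4) = 1, we get a unique residue mod 132.
    Write x = 7 + 33·t and substitute into x ≡ 0 (mod 4): 33·t ≡ 0 − 7 = -7 (mod 4).
    Reduce coefficients mod 4: 1·t ≡ 1 (mod 4).
    So t ≡ 1 (mod 4).
    Then x = 7 + 33·1 = 40, valid modulo lcm(33, 4) = 132: x ≡ 40 (mod 132).
Verify: 40 mod 3 = 1 ✓, 40 mod 11 = 7 ✓, 40 mod 4 = 0 ✓.

x ≡ 40 (mod 132).


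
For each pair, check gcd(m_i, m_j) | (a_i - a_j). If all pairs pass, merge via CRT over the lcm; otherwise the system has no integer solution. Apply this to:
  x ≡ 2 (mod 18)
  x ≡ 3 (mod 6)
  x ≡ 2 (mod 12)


Moduli 18, 6, 12 are not pairwise coprime, so CRT works modulo lcm(m_i) when all pairwise compatibility conditions hold.
Pairwise compatibility: gcd(m_i, m_j) must divide a_i - a_j for every pair.
Merge one congruence at a time:
  Start: x ≡ 2 (mod 18).
  Combine with x ≡ 3 (mod 6): gcd(18, 6) = 6, and 3 - 2 = 1 is NOT divisible by 6.
    ⇒ system is inconsistent (no integer solution).

No solution (the system is inconsistent).


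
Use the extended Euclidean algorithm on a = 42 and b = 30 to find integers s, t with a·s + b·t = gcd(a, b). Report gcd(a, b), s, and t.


Euclidean algorithm on (42, 30) — divide until remainder is 0:
  42 = 1 · 30 + 12
  30 = 2 · 12 + 6
  12 = 2 · 6 + 0
gcd(42, 30) = 6.
Track Bezout coefficients alongside the remainders: start with r₀ = 42 = a·1 + b·0 (s = 1, t = 0) and r₁ = 30 = a·0 + b·1 (s = 0, t = 1); each new remainder r_{k+1} = r_{k-1} − q_k·r_k inherits s_{k+1} = s_{k-1} − q_k·s_k, t_{k+1} = t_{k-1} − q_k·t_k, so r_k = a·s_k + b·t_k at every step:
  q = 1: r = 12, s = 1 − 1·0 = 1, t = 0 − 1·1 = -1  (check: 42·1 + 30·(-1) = 12)
  q = 2: r = 6, s = 0 − 2·1 = -2, t = 1 − 2·(-1) = 3  (check: 42·(-2) + 30·3 = 6)
The row with r = 6 (the gcd) gives the Bezout coefficients s = -2, t = 3.
Result: 42 · (-2) + 30 · (3) = 6.

gcd(42, 30) = 6; s = -2, t = 3 (check: 42·(-2) + 30·3 = 6).


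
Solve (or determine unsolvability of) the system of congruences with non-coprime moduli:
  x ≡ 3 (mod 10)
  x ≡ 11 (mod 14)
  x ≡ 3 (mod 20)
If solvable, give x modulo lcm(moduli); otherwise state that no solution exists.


Moduli 10, 14, 20 are not pairwise coprime, so CRT works modulo lcm(m_i) when all pairwise compatibility conditions hold.
Pairwise compatibility: gcd(m_i, m_j) must divide a_i - a_j for every pair.
Merge one congruence at a time:
  Start: x ≡ 3 (mod 10).
  Combine with x ≡ 11 (mod 14): gcd(10, 14) = 2; 11 - 3 = 8, which IS divisible by 2, so compatible.
    Write x = 3 + 10·t and substitute into x ≡ 11 (mod 14): 10·t ≡ 11 − 3 = 8 (mod 14).
    Divide the congruence (and modulus) by g = 2: 5·t ≡ 4 (mod 7).
    The inverse of 5 mod 7 is 3 (since 5·3 = 15 = 2·7 + 1), so t ≡ 3·4 = 12 ≡ 5 (mod 7).
    Then x = 3 + 10·5 = 53, valid modulo lcm(10, 14) = 70: x ≡ 53 (mod 70).
  Combine with x ≡ 3 (mod 20): gcd(70, 20) = 10; 3 - 53 = -50, which IS divisible by 10, so compatible.
    Write x = 53 + 70·t and substitute into x ≡ 3 (mod 20): 70·t ≡ 3 − 53 = -50 (mod 20).
    Divide the congruence (and modulus) by g = 10: 7·t ≡ -5 (mod 2).
    Reduce coefficients mod 2: 1·t ≡ 1 (mod 2).
    So t ≡ 1 (mod 2).
    Then x = 53 + 70·1 = 123, valid modulo lcm(70, 20) = 140: x ≡ 123 (mod 140).
Verify: 123 mod 10 = 3, 123 mod 14 = 11, 123 mod 20 = 3.

x ≡ 123 (mod 140).


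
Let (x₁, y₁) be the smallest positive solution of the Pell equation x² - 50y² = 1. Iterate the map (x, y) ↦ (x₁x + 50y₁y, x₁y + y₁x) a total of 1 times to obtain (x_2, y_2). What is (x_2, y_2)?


Step 1: Find the fundamental solution (x₁, y₁) of x² - 50y² = 1.
  Expand √50 as a continued fraction. a₀ = ⌊√50⌋ = 7; iterate m_{k+1} = d_k·a_k − m_k, d_{k+1} = (50 − m_{k+1}²)/d_k, a_{k+1} = ⌊(a₀ + m_{k+1})/d_{k+1}⌋ (starting m₀ = 0, d₀ = 1), with convergents p_k = a_k·p_{k-1} + p_{k-2}, q_k = a_k·q_{k-1} + q_{k-2} (p₋₁ = 1, q₋₁ = 0):
  k = 0: a₀ = 7; p₀/q₀ = 7/1; p₀² − 50·q₀² = 49 − 50 = -1.
  k = 1: m = 7, d = 1, a = ⌊(7 + 7)/1⌋ = 14; p/q = (14·7 + 1)/(14·1 + 0) = 99/14; p² − 50·q² = 9801 − 9800 = 1.
  The first convergent with p² − 50·q² = 1 gives the fundamental solution (x₁, y₁) = (99, 14).
Step 2: Apply the recurrence (x_{n+1}, y_{n+1}) = (x₁x_n + 50y₁y_n, x₁y_n + y₁x_n) repeatedly.
  From (x_1, y_1) = (99, 14): x_2 = 99·99 + 50·14·14 = 19601; y_2 = 99·14 + 14·99 = 2772.
Step 3: Verify x_2² - 50·y_2² = 384199201 - 384199200 = 1 (should be 1). ✓

(x_1, y_1) = (99, 14); (x_2, y_2) = (19601, 2772).


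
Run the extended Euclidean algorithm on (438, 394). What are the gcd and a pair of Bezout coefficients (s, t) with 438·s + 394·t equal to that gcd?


Euclidean algorithm on (438, 394) — divide until remainder is 0:
  438 = 1 · 394 + 44
  394 = 8 · 44 + 42
  44 = 1 · 42 + 2
  42 = 21 · 2 + 0
gcd(438, 394) = 2.
Track Bezout coefficients alongside the remainders: start with r₀ = 438 = a·1 + b·0 (s = 1, t = 0) and r₁ = 394 = a·0 + b·1 (s = 0, t = 1); each new remainder r_{k+1} = r_{k-1} − q_k·r_k inherits s_{k+1} = s_{k-1} − q_k·s_k, t_{k+1} = t_{k-1} − q_k·t_k, so r_k = a·s_k + b·t_k at every step:
  q = 1: r = 44, s = 1 − 1·0 = 1, t = 0 − 1·1 = -1  (check: 438·1 + 394·(-1) = 44)
  q = 8: r = 42, s = 0 − 8·1 = -8, t = 1 − 8·(-1) = 9  (check: 438·(-8) + 394·9 = 42)
  q = 1: r = 2, s = 1 − 1·(-8) = 9, t = -1 − 1·9 = -10  (check: 438·9 + 394·(-10) = 2)
The row with r = 2 (the gcd) gives the Bezout coefficients s = 9, t = -10.
Result: 438 · (9) + 394 · (-10) = 2.

gcd(438, 394) = 2; s = 9, t = -10 (check: 438·9 + 394·(-10) = 2).


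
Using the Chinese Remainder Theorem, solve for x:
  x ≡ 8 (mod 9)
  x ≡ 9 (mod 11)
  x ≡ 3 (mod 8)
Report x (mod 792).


Moduli 9, 11, 8 are pairwise coprime; by CRT there is a unique solution modulo M = 9 · 11 · 8 = 792.
Solve pairwise, accumulating the modulus:
  Start with x ≡ 8 (mod 9).
  Combine with x ≡ 9 (mod 11): since gcd(9, 11) = 1, we get a unique residue mod 99.
    Write x = 8 + 9·t and substitute into x ≡ 9 (mod 11): 9·t ≡ 9 − 8 = 1 (mod 11).
    The inverse of 9 mod 11 is 5 (since 9·5 = 45 = 4·11 + 1), so t ≡ 5·1 = 5 ≡ 5 (mod 11).
    Then x = 8 + 9·5 = 53, valid modulo lcm(9, 11) = 99: x ≡ 53 (mod 99).
  Combine with x ≡ 3 (mod 8): since gcd(99, 8) = 1, we get a unique residue mod 792.
    Write x = 53 + 99·t and substitute into x ≡ 3 (mod 8): 99·t ≡ 3 − 53 = -50 (mod 8).
    Reduce coefficients mod 8: 3·t ≡ 6 (mod 8).
    The inverse of 3 mod 8 is 3 (since 3·3 = 9 = 1·8 + 1), so t ≡ 3·6 = 18 ≡ 2 (mod 8).
    Then x = 53 + 99·2 = 251, valid modulo lcm(99, 8) = 792: x ≡ 251 (mod 792).
Verify: 251 mod 9 = 8 ✓, 251 mod 11 = 9 ✓, 251 mod 8 = 3 ✓.

x ≡ 251 (mod 792).


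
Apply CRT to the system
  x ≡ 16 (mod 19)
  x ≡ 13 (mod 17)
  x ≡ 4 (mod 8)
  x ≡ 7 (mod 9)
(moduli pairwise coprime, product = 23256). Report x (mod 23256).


Product of moduli M = 19 · 17 · 8 · 9 = 23256.
Merge one congruence at a time:
  Start: x ≡ 16 (mod 19).
  Combine with x ≡ 13 (mod 17); new modulus lcm = 323.
    Write x = 16 + 19·t and substitute into x ≡ 13 (mod 17): 19·t ≡ 13 − 16 = -3 (mod 17).
    Reduce coefficients mod 17: 2·t ≡ 14 (mod 17).
    The inverse of 2 mod 17 is 9 (since 2·9 = 18 = 1·17 + 1), so t ≡ 9·14 = 126 ≡ 7 (mod 17).
    Then x = 16 + 19·7 = 149, valid modulo lcm(19, 17) = 323: x ≡ 149 (mod 323).
  Combine with x ≡ 4 (mod 8); new modulus lcm = 2584.
    Write x = 149 + 323·t and substitute into x ≡ 4 (mod 8): 323·t ≡ 4 − 149 = -145 (mod 8).
    Reduce coefficients mod 8: 3·t ≡ 7 (mod 8).
    The inverse of 3 mod 8 is 3 (since 3·3 = 9 = 1·8 + 1), so t ≡ 3·7 = 21 ≡ 5 (mod 8).
    Then x = 149 + 323·5 = 1764, valid modulo lcm(323, 8) = 2584: x ≡ 1764 (mod 2584).
  Combine with x ≡ 7 (mod 9); new modulus lcm = 23256.
    Write x = 1764 + 2584·t and substitute into x ≡ 7 (mod 9): 2584·t ≡ 7 − 1764 = -1757 (mod 9).
    Reduce coefficients mod 9: 1·t ≡ 7 (mod 9).
    So t ≡ 7 (mod 9).
    Then x = 1764 + 2584·7 = 19852, valid modulo lcm(2584, 9) = 23256: x ≡ 19852 (mod 23256).
Verify against each original: 19852 mod 19 = 16, 19852 mod 17 = 13, 19852 mod 8 = 4, 19852 mod 9 = 7.

x ≡ 19852 (mod 23256).


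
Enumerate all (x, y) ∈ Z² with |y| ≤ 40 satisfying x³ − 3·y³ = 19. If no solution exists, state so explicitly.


The equation is x³ - 3y³ = 19. For fixed y, x³ = 3·y³ + 19, so a solution requires the RHS to be a perfect cube.
Strategy: iterate y from -40 to 40, compute RHS = 3·y³ + 19, and check whether it is a (positive or negative) perfect cube.
Check small values of y:
  y = 0: RHS = 19 is not a perfect cube.
  y = 1: RHS = 22 is not a perfect cube.
  y = -1: RHS = 16 is not a perfect cube.
  y = 2: RHS = 43 is not a perfect cube.
  y = -2: RHS = -5 is not a perfect cube.
  y = 3: RHS = 100 is not a perfect cube.
  y = -3: RHS = -62 is not a perfect cube.
Continuing the search up to |y| = 40 finds no solutions either.
No (x, y) in the scanned range satisfies the equation.

No integer solutions with |y| ≤ 40.


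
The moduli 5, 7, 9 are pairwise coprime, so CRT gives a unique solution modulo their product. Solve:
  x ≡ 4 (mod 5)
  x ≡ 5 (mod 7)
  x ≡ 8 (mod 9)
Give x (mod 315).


Moduli 5, 7, 9 are pairwise coprime; by CRT there is a unique solution modulo M = 5 · 7 · 9 = 315.
Solve pairwise, accumulating the modulus:
  Start with x ≡ 4 (mod 5).
  Combine with x ≡ 5 (mod 7): since gcd(5, 7) = 1, we get a unique residue mod 35.
    Write x = 4 + 5·t and substitute into x ≡ 5 (mod 7): 5·t ≡ 5 − 4 = 1 (mod 7).
    The inverse of 5 mod 7 is 3 (since 5·3 = 15 = 2·7 + 1), so t ≡ 3·1 = 3 ≡ 3 (mod 7).
    Then x = 4 + 5·3 = 19, valid modulo lcm(5, 7) = 35: x ≡ 19 (mod 35).
  Combine with x ≡ 8 (mod 9): since gcd(35, 9) = 1, we get a unique residue mod 315.
    Write x = 19 + 35·t and substitute into x ≡ 8 (mod 9): 35·t ≡ 8 − 19 = -11 (mod 9).
    Reduce coefficients mod 9: 8·t ≡ 7 (mod 9).
    The inverse of 8 mod 9 is 8 (since 8·8 = 64 = 7·9 + 1), so t ≡ 8·7 = 56 ≡ 2 (mod 9).
    Then x = 19 + 35·2 = 89, valid modulo lcm(35, 9) = 315: x ≡ 89 (mod 315).
Verify: 89 mod 5 = 4 ✓, 89 mod 7 = 5 ✓, 89 mod 9 = 8 ✓.

x ≡ 89 (mod 315).


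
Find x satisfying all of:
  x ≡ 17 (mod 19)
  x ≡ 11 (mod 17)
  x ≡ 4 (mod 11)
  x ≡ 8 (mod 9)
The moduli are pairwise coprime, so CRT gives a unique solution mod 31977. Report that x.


Product of moduli M = 19 · 17 · 11 · 9 = 31977.
Merge one congruence at a time:
  Start: x ≡ 17 (mod 19).
  Combine with x ≡ 11 (mod 17); new modulus lcm = 323.
    Write x = 17 + 19·t and substitute into x ≡ 11 (mod 17): 19·t ≡ 11 − 17 = -6 (mod 17).
    Reduce coefficients mod 17: 2·t ≡ 11 (mod 17).
    The inverse of 2 mod 17 is 9 (since 2·9 = 18 = 1·17 + 1), so t ≡ 9·11 = 99 ≡ 14 (mod 17).
    Then x = 17 + 19·14 = 283, valid modulo lcm(19, 17) = 323: x ≡ 283 (mod 323).
  Combine with x ≡ 4 (mod 11); new modulus lcm = 3553.
    Write x = 283 + 323·t and substitute into x ≡ 4 (mod 11): 323·t ≡ 4 − 283 = -279 (mod 11).
    Reduce coefficients mod 11: 4·t ≡ 7 (mod 11).
    The inverse of 4 mod 11 is 3 (since 4·3 = 12 = 1·11 + 1), so t ≡ 3·7 = 21 ≡ 10 (mod 11).
    Then x = 283 + 323·10 = 3513, valid modulo lcm(323, 11) = 3553: x ≡ 3513 (mod 3553).
  Combine with x ≡ 8 (mod 9); new modulus lcm = 31977.
    Write x = 3513 + 3553·t and substitute into x ≡ 8 (mod 9): 3553·t ≡ 8 − 3513 = -3505 (mod 9).
    Reduce coefficients mod 9: 7·t ≡ 5 (mod 9).
    The inverse of 7 mod 9 is 4 (since 7·4 = 28 = 3·9 + 1), so t ≡ 4·5 = 20 ≡ 2 (mod 9).
    Then x = 3513 + 3553·2 = 10619, valid modulo lcm(3553, 9) = 31977: x ≡ 10619 (mod 31977).
Verify against each original: 10619 mod 19 = 17, 10619 mod 17 = 11, 10619 mod 11 = 4, 10619 mod 9 = 8.

x ≡ 10619 (mod 31977).


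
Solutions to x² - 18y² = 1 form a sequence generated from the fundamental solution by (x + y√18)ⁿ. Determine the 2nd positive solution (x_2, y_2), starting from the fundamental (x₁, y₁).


Step 1: Find the fundamental solution (x₁, y₁) of x² - 18y² = 1.
  Expand √18 as a continued fraction. a₀ = ⌊√18⌋ = 4; iterate m_{k+1} = d_k·a_k − m_k, d_{k+1} = (18 − m_{k+1}²)/d_k, a_{k+1} = ⌊(a₀ + m_{k+1})/d_{k+1}⌋ (starting m₀ = 0, d₀ = 1), with convergents p_k = a_k·p_{k-1} + p_{k-2}, q_k = a_k·q_{k-1} + q_{k-2} (p₋₁ = 1, q₋₁ = 0):
  k = 0: a₀ = 4; p₀/q₀ = 4/1; p₀² − 18·q₀² = 16 − 18 = -2.
  k = 1: m = 4, d = 2, a = ⌊(4 + 4)/2⌋ = 4; p/q = (4·4 + 1)/(4·1 + 0) = 17/4; p² − 18·q² = 289 − 288 = 1.
  The first convergent with p² − 18·q² = 1 gives the fundamental solution (x₁, y₁) = (17, 4).
Step 2: Apply the recurrence (x_{n+1}, y_{n+1}) = (x₁x_n + 18y₁y_n, x₁y_n + y₁x_n) repeatedly.
  From (x_1, y_1) = (17, 4): x_2 = 17·17 + 18·4·4 = 577; y_2 = 17·4 + 4·17 = 136.
Step 3: Verify x_2² - 18·y_2² = 332929 - 332928 = 1 (should be 1). ✓

(x_1, y_1) = (17, 4); (x_2, y_2) = (577, 136).


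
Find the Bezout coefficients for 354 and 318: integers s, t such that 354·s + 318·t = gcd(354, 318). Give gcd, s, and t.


Euclidean algorithm on (354, 318) — divide until remainder is 0:
  354 = 1 · 318 + 36
  318 = 8 · 36 + 30
  36 = 1 · 30 + 6
  30 = 5 · 6 + 0
gcd(354, 318) = 6.
Track Bezout coefficients alongside the remainders: start with r₀ = 354 = a·1 + b·0 (s = 1, t = 0) and r₁ = 318 = a·0 + b·1 (s = 0, t = 1); each new remainder r_{k+1} = r_{k-1} − q_k·r_k inherits s_{k+1} = s_{k-1} − q_k·s_k, t_{k+1} = t_{k-1} − q_k·t_k, so r_k = a·s_k + b·t_k at every step:
  q = 1: r = 36, s = 1 − 1·0 = 1, t = 0 − 1·1 = -1  (check: 354·1 + 318·(-1) = 36)
  q = 8: r = 30, s = 0 − 8·1 = -8, t = 1 − 8·(-1) = 9  (check: 354·(-8) + 318·9 = 30)
  q = 1: r = 6, s = 1 − 1·(-8) = 9, t = -1 − 1·9 = -10  (check: 354·9 + 318·(-10) = 6)
The row with r = 6 (the gcd) gives the Bezout coefficients s = 9, t = -10.
Result: 354 · (9) + 318 · (-10) = 6.

gcd(354, 318) = 6; s = 9, t = -10 (check: 354·9 + 318·(-10) = 6).


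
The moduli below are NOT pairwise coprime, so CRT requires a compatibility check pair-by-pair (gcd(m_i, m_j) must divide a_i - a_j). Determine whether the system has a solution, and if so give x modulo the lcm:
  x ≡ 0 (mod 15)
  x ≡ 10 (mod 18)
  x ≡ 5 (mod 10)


Moduli 15, 18, 10 are not pairwise coprime, so CRT works modulo lcm(m_i) when all pairwise compatibility conditions hold.
Pairwise compatibility: gcd(m_i, m_j) must divide a_i - a_j for every pair.
Merge one congruence at a time:
  Start: x ≡ 0 (mod 15).
  Combine with x ≡ 10 (mod 18): gcd(15, 18) = 3, and 10 - 0 = 10 is NOT divisible by 3.
    ⇒ system is inconsistent (no integer solution).

No solution (the system is inconsistent).


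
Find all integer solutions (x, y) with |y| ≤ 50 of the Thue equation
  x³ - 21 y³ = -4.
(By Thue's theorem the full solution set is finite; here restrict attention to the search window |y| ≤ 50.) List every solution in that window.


The equation is x³ - 21y³ = -4. For fixed y, x³ = 21·y³ − 4, so a solution requires the RHS to be a perfect cube.
Strategy: iterate y from -50 to 50, compute RHS = 21·y³ − 4, and check whether it is a (positive or negative) perfect cube.
Check small values of y:
  y = 0: RHS = -4 is not a perfect cube.
  y = 1: RHS = 17 is not a perfect cube.
  y = -1: RHS = -25 is not a perfect cube.
  y = 2: RHS = 164 is not a perfect cube.
  y = -2: RHS = -172 is not a perfect cube.
  y = 3: RHS = 563 is not a perfect cube.
  y = -3: RHS = -571 is not a perfect cube.
Continuing the search up to |y| = 50 finds no solutions either.
No (x, y) in the scanned range satisfies the equation.

No integer solutions with |y| ≤ 50.


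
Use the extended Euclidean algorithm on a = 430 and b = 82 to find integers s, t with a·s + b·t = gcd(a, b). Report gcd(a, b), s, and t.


Euclidean algorithm on (430, 82) — divide until remainder is 0:
  430 = 5 · 82 + 20
  82 = 4 · 20 + 2
  20 = 10 · 2 + 0
gcd(430, 82) = 2.
Track Bezout coefficients alongside the remainders: start with r₀ = 430 = a·1 + b·0 (s = 1, t = 0) and r₁ = 82 = a·0 + b·1 (s = 0, t = 1); each new remainder r_{k+1} = r_{k-1} − q_k·r_k inherits s_{k+1} = s_{k-1} − q_k·s_k, t_{k+1} = t_{k-1} − q_k·t_k, so r_k = a·s_k + b·t_k at every step:
  q = 5: r = 20, s = 1 − 5·0 = 1, t = 0 − 5·1 = -5  (check: 430·1 + 82·(-5) = 20)
  q = 4: r = 2, s = 0 − 4·1 = -4, t = 1 − 4·(-5) = 21  (check: 430·(-4) + 82·21 = 2)
The row with r = 2 (the gcd) gives the Bezout coefficients s = -4, t = 21.
Result: 430 · (-4) + 82 · (21) = 2.

gcd(430, 82) = 2; s = -4, t = 21 (check: 430·(-4) + 82·21 = 2).


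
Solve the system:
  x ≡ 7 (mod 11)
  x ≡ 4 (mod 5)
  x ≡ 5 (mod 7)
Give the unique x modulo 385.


Moduli 11, 5, 7 are pairwise coprime; by CRT there is a unique solution modulo M = 11 · 5 · 7 = 385.
Solve pairwise, accumulating the modulus:
  Start with x ≡ 7 (mod 11).
  Combine with x ≡ 4 (mod 5): since gcd(11, 5) = 1, we get a unique residue mod 55.
    Write x = 7 + 11·t and substitute into x ≡ 4 (mod 5): 11·t ≡ 4 − 7 = -3 (mod 5).
    Reduce coefficients mod 5: 1·t ≡ 2 (mod 5).
    So t ≡ 2 (mod 5).
    Then x = 7 + 11·2 = 29, valid modulo lcm(11, 5) = 55: x ≡ 29 (mod 55).
  Combine with x ≡ 5 (mod 7): since gcd(55, 7) = 1, we get a unique residue mod 385.
    Write x = 29 + 55·t and substitute into x ≡ 5 (mod 7): 55·t ≡ 5 − 29 = -24 (mod 7).
    Reduce coefficients mod 7: 6·t ≡ 4 (mod 7).
    The inverse of 6 mod 7 is 6 (since 6·6 = 36 = 5·7 + 1), so t ≡ 6·4 = 24 ≡ 3 (mod 7).
    Then x = 29 + 55·3 = 194, valid modulo lcm(55, 7) = 385: x ≡ 194 (mod 385).
Verify: 194 mod 11 = 7 ✓, 194 mod 5 = 4 ✓, 194 mod 7 = 5 ✓.

x ≡ 194 (mod 385).


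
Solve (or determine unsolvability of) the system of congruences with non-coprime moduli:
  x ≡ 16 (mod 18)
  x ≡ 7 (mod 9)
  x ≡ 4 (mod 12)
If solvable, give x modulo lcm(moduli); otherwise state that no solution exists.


Moduli 18, 9, 12 are not pairwise coprime, so CRT works modulo lcm(m_i) when all pairwise compatibility conditions hold.
Pairwise compatibility: gcd(m_i, m_j) must divide a_i - a_j for every pair.
Merge one congruence at a time:
  Start: x ≡ 16 (mod 18).
  Combine with x ≡ 7 (mod 9): gcd(18, 9) = 9; 7 - 16 = -9, which IS divisible by 9, so compatible.
    Write x = 16 + 18·t and substitute into x ≡ 7 (mod 9): 18·t ≡ 7 − 16 = -9 (mod 9).
    Divide the congruence (and modulus) by g = 9: 2·t ≡ -1 (mod 1).
    Modulo 1 every t works; take t = 0.
    Then x = 16 + 18·0 = 16, valid modulo lcm(18, 9) = 18: x ≡ 16 (mod 18).
  Combine with x ≡ 4 (mod 12): gcd(18, 12) = 6; 4 - 16 = -12, which IS divisible by 6, so compatible.
    Write x = 16 + 18·t and substitute into x ≡ 4 (mod 12): 18·t ≡ 4 − 16 = -12 (mod 12).
    Divide the congruence (and modulus) by g = 6: 3·t ≡ -2 (mod 2).
    Reduce coefficients mod 2: 1·t ≡ 0 (mod 2).
    So t ≡ 0 (mod 2).
    Then x = 16 + 18·0 = 16, valid modulo lcm(18, 12) = 36: x ≡ 16 (mod 36).
Verify: 16 mod 18 = 16, 16 mod 9 = 7, 16 mod 12 = 4.

x ≡ 16 (mod 36).


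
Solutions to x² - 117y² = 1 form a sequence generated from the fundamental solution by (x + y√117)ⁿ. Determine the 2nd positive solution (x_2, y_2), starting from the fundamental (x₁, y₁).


Step 1: Find the fundamental solution (x₁, y₁) of x² - 117y² = 1.
  Expand √117 as a continued fraction. a₀ = ⌊√117⌋ = 10; iterate m_{k+1} = d_k·a_k − m_k, d_{k+1} = (117 − m_{k+1}²)/d_k, a_{k+1} = ⌊(a₀ + m_{k+1})/d_{k+1}⌋ (starting m₀ = 0, d₀ = 1), with convergents p_k = a_k·p_{k-1} + p_{k-2}, q_k = a_k·q_{k-1} + q_{k-2} (p₋₁ = 1, q₋₁ = 0):
  k = 0: a₀ = 10; p₀/q₀ = 10/1; p₀² − 117·q₀² = 100 − 117 = -17.
  k = 1: m = 10, d = 17, a = ⌊(10 + 10)/17⌋ = 1; p/q = (1·10 + 1)/(1·1 + 0) = 11/1; p² − 117·q² = 121 − 117 = 4.
  k = 2: m = 7, d = 4, a = ⌊(10 + 7)/4⌋ = 4; p/q = (4·11 + 10)/(4·1 + 1) = 54/5; p² − 117·q² = 2916 − 2925 = -9.
  k = 3: m = 9, d = 9, a = ⌊(10 + 9)/9⌋ = 2; p/q = (2·54 + 11)/(2·5 + 1) = 119/11; p² − 117·q² = 14161 − 14157 = 4.
  k = 4: m = 9, d = 4, a = ⌊(10 + 9)/4⌋ = 4; p/q = (4·119 + 54)/(4·11 + 5) = 530/49; p² − 117·q² = 280900 − 280917 = -17.
  k = 5: m = 7, d = 17, a = ⌊(10 + 7)/17⌋ = 1; p/q = (1·530 + 119)/(1·49 + 11) = 649/60; p² − 117·q² = 421201 − 421200 = 1.
  The first convergent with p² − 117·q² = 1 gives the fundamental solution (x₁, y₁) = (649, 60).
Step 2: Apply the recurrence (x_{n+1}, y_{n+1}) = (x₁x_n + 117y₁y_n, x₁y_n + y₁x_n) repeatedly.
  From (x_1, y_1) = (649, 60): x_2 = 649·649 + 117·60·60 = 842401; y_2 = 649·60 + 60·649 = 77880.
Step 3: Verify x_2² - 117·y_2² = 709639444801 - 709639444800 = 1 (should be 1). ✓

(x_1, y_1) = (649, 60); (x_2, y_2) = (842401, 77880).


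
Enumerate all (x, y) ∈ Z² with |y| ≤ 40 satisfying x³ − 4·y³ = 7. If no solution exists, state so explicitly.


The equation is x³ - 4y³ = 7. For fixed y, x³ = 4·y³ + 7, so a solution requires the RHS to be a perfect cube.
Strategy: iterate y from -40 to 40, compute RHS = 4·y³ + 7, and check whether it is a (positive or negative) perfect cube.
Check small values of y:
  y = 0: RHS = 7 is not a perfect cube.
  y = 1: RHS = 11 is not a perfect cube.
  y = -1: RHS = 3 is not a perfect cube.
  y = 2: RHS = 39 is not a perfect cube.
  y = -2: RHS = -25 is not a perfect cube.
  y = 3: RHS = 115 is not a perfect cube.
  y = -3: RHS = -101 is not a perfect cube.
Continuing the search up to |y| = 40 finds no solutions either.
No (x, y) in the scanned range satisfies the equation.

No integer solutions with |y| ≤ 40.


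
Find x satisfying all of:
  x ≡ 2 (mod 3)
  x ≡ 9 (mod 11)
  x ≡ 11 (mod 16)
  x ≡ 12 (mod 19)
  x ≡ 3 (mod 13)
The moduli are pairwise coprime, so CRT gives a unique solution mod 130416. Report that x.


Product of moduli M = 3 · 11 · 16 · 19 · 13 = 130416.
Merge one congruence at a time:
  Start: x ≡ 2 (mod 3).
  Combine with x ≡ 9 (mod 11); new modulus lcm = 33.
    Write x = 2 + 3·t and substitute into x ≡ 9 (mod 11): 3·t ≡ 9 − 2 = 7 (mod 11).
    The inverse of 3 mod 11 is 4 (since 3·4 = 12 = 1·11 + 1), so t ≡ 4·7 = 28 ≡ 6 (mod 11).
    Then x = 2 + 3·6 = 20, valid modulo lcm(3, 11) = 33: x ≡ 20 (mod 33).
  Combine with x ≡ 11 (mod 16); new modulus lcm = 528.
    Write x = 20 + 33·t and substitute into x ≡ 11 (mod 16): 33·t ≡ 11 − 20 = -9 (mod 16).
    Reduce coefficients mod 16: 1·t ≡ 7 (mod 16).
    So t ≡ 7 (mod 16).
    Then x = 20 + 33·7 = 251, valid modulo lcm(33, 16) = 528: x ≡ 251 (mod 528).
  Combine with x ≡ 12 (mod 19); new modulus lcm = 10032.
    Write x = 251 + 528·t and substitute into x ≡ 12 (mod 19): 528·t ≡ 12 − 251 = -239 (mod 19).
    Reduce coefficients mod 19: 15·t ≡ 8 (mod 19).
    The inverse of 15 mod 19 is 14 (since 15·14 = 210 = 11·19 + 1), so t ≡ 14·8 = 112 ≡ 17 (mod 19).
    Then x = 251 + 528·17 = 9227, valid modulo lcm(528, 19) = 10032: x ≡ 9227 (mod 10032).
  Combine with x ≡ 3 (mod 13); new modulus lcm = 130416.
    Write x = 9227 + 10032·t and substitute into x ≡ 3 (mod 13): 10032·t ≡ 3 − 9227 = -9224 (mod 13).
    Reduce coefficients mod 13: 9·t ≡ 6 (mod 13).
    The inverse of 9 mod 13 is 3 (since 9·3 = 27 = 2·13 + 1), so t ≡ 3·6 = 18 ≡ 5 (mod 13).
    Then x = 9227 + 10032·5 = 59387, valid modulo lcm(10032, 13) = 130416: x ≡ 59387 (mod 130416).
Verify against each original: 59387 mod 3 = 2, 59387 mod 11 = 9, 59387 mod 16 = 11, 59387 mod 19 = 12, 59387 mod 13 = 3.

x ≡ 59387 (mod 130416).


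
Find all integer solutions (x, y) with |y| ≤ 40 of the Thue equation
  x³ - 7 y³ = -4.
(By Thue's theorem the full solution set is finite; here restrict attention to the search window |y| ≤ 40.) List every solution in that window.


The equation is x³ - 7y³ = -4. For fixed y, x³ = 7·y³ − 4, so a solution requires the RHS to be a perfect cube.
Strategy: iterate y from -40 to 40, compute RHS = 7·y³ − 4, and check whether it is a (positive or negative) perfect cube.
Check small values of y:
  y = 0: RHS = -4 is not a perfect cube.
  y = 1: RHS = 3 is not a perfect cube.
  y = -1: RHS = -11 is not a perfect cube.
  y = 2: RHS = 52 is not a perfect cube.
  y = -2: RHS = -60 is not a perfect cube.
  y = 3: RHS = 185 is not a perfect cube.
  y = -3: RHS = -193 is not a perfect cube.
Continuing the search up to |y| = 40 finds no solutions either.
No (x, y) in the scanned range satisfies the equation.

No integer solutions with |y| ≤ 40.


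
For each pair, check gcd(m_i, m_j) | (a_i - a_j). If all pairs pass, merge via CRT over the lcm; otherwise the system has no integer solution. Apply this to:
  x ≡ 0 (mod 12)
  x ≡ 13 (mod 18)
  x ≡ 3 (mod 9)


Moduli 12, 18, 9 are not pairwise coprime, so CRT works modulo lcm(m_i) when all pairwise compatibility conditions hold.
Pairwise compatibility: gcd(m_i, m_j) must divide a_i - a_j for every pair.
Merge one congruence at a time:
  Start: x ≡ 0 (mod 12).
  Combine with x ≡ 13 (mod 18): gcd(12, 18) = 6, and 13 - 0 = 13 is NOT divisible by 6.
    ⇒ system is inconsistent (no integer solution).

No solution (the system is inconsistent).


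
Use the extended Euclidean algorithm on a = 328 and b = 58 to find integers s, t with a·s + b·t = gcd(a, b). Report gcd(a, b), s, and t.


Euclidean algorithm on (328, 58) — divide until remainder is 0:
  328 = 5 · 58 + 38
  58 = 1 · 38 + 20
  38 = 1 · 20 + 18
  20 = 1 · 18 + 2
  18 = 9 · 2 + 0
gcd(328, 58) = 2.
Track Bezout coefficients alongside the remainders: start with r₀ = 328 = a·1 + b·0 (s = 1, t = 0) and r₁ = 58 = a·0 + b·1 (s = 0, t = 1); each new remainder r_{k+1} = r_{k-1} − q_k·r_k inherits s_{k+1} = s_{k-1} − q_k·s_k, t_{k+1} = t_{k-1} − q_k·t_k, so r_k = a·s_k + b·t_k at every step:
  q = 5: r = 38, s = 1 − 5·0 = 1, t = 0 − 5·1 = -5  (check: 328·1 + 58·(-5) = 38)
  q = 1: r = 20, s = 0 − 1·1 = -1, t = 1 − 1·(-5) = 6  (check: 328·(-1) + 58·6 = 20)
  q = 1: r = 18, s = 1 − 1·(-1) = 2, t = -5 − 1·6 = -11  (check: 328·2 + 58·(-11) = 18)
  q = 1: r = 2, s = -1 − 1·2 = -3, t = 6 − 1·(-11) = 17  (check: 328·(-3) + 58·17 = 2)
The row with r = 2 (the gcd) gives the Bezout coefficients s = -3, t = 17.
Result: 328 · (-3) + 58 · (17) = 2.

gcd(328, 58) = 2; s = -3, t = 17 (check: 328·(-3) + 58·17 = 2).


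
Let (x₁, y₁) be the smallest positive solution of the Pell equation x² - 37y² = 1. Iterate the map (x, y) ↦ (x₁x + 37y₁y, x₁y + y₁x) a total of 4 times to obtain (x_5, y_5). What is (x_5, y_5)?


Step 1: Find the fundamental solution (x₁, y₁) of x² - 37y² = 1.
  Expand √37 as a continued fraction. a₀ = ⌊√37⌋ = 6; iterate m_{k+1} = d_k·a_k − m_k, d_{k+1} = (37 − m_{k+1}²)/d_k, a_{k+1} = ⌊(a₀ + m_{k+1})/d_{k+1}⌋ (starting m₀ = 0, d₀ = 1), with convergents p_k = a_k·p_{k-1} + p_{k-2}, q_k = a_k·q_{k-1} + q_{k-2} (p₋₁ = 1, q₋₁ = 0):
  k = 0: a₀ = 6; p₀/q₀ = 6/1; p₀² − 37·q₀² = 36 − 37 = -1.
  k = 1: m = 6, d = 1, a = ⌊(6 + 6)/1⌋ = 12; p/q = (12·6 + 1)/(12·1 + 0) = 73/12; p² − 37·q² = 5329 − 5328 = 1.
  The first convergent with p² − 37·q² = 1 gives the fundamental solution (x₁, y₁) = (73, 12).
Step 2: Apply the recurrence (x_{n+1}, y_{n+1}) = (x₁x_n + 37y₁y_n, x₁y_n + y₁x_n) repeatedly.
  From (x_1, y_1) = (73, 12): x_2 = 73·73 + 37·12·12 = 10657; y_2 = 73·12 + 12·73 = 1752.
  From (x_2, y_2) = (10657, 1752): x_3 = 73·10657 + 37·12·1752 = 1555849; y_3 = 73·1752 + 12·10657 = 255780.
  From (x_3, y_3) = (1555849, 255780): x_4 = 73·1555849 + 37·12·255780 = 227143297; y_4 = 73·255780 + 12·1555849 = 37342128.
  From (x_4, y_4) = (227143297, 37342128): x_5 = 73·227143297 + 37·12·37342128 = 33161365513; y_5 = 73·37342128 + 12·227143297 = 5451694908.
Step 3: Verify x_5² - 37·y_5² = 1099676162686785753169 - 1099676162686785753168 = 1 (should be 1). ✓

(x_1, y_1) = (73, 12); (x_5, y_5) = (33161365513, 5451694908).


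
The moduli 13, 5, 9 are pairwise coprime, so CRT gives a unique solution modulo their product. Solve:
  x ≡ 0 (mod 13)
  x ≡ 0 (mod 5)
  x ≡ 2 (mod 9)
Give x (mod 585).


Moduli 13, 5, 9 are pairwise coprime; by CRT there is a unique solution modulo M = 13 · 5 · 9 = 585.
Solve pairwise, accumulating the modulus:
  Start with x ≡ 0 (mod 13).
  Combine with x ≡ 0 (mod 5): since gcd(13, 5) = 1, we get a unique residue mod 65.
    Write x = 0 + 13·t and substitute into x ≡ 0 (mod 5): 13·t ≡ 0 − 0 = 0 (mod 5).
    Reduce coefficients mod 5: 3·t ≡ 0 (mod 5).
    The inverse of 3 mod 5 is 2 (since 3·2 = 6 = 1·5 + 1), so t ≡ 2·0 = 0 ≡ 0 (mod 5).
    Then x = 0 + 13·0 = 0, valid modulo lcm(13, 5) = 65: x ≡ 0 (mod 65).
  Combine with x ≡ 2 (mod 9): since gcd(65, 9) = 1, we get a unique residue mod 585.
    Write x = 0 + 65·t and substitute into x ≡ 2 (mod 9): 65·t ≡ 2 − 0 = 2 (mod 9).
    Reduce coefficients mod 9: 2·t ≡ 2 (mod 9).
    The inverse of 2 mod 9 is 5 (since 2·5 = 10 = 1·9 + 1), so t ≡ 5·2 = 10 ≡ 1 (mod 9).
    Then x = 0 + 65·1 = 65, valid modulo lcm(65, 9) = 585: x ≡ 65 (mod 585).
Verify: 65 mod 13 = 0 ✓, 65 mod 5 = 0 ✓, 65 mod 9 = 2 ✓.

x ≡ 65 (mod 585).


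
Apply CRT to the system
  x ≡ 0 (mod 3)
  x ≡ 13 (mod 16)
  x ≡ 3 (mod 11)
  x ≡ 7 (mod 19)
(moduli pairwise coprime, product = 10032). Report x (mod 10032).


Product of moduli M = 3 · 16 · 11 · 19 = 10032.
Merge one congruence at a time:
  Start: x ≡ 0 (mod 3).
  Combine with x ≡ 13 (mod 16); new modulus lcm = 48.
    Write x = 0 + 3·t and substitute into x ≡ 13 (mod 16): 3·t ≡ 13 − 0 = 13 (mod 16).
    The inverse of 3 mod 16 is 11 (since 3·11 = 33 = 2·16 + 1), so t ≡ 11·13 = 143 ≡ 15 (mod 16).
    Then x = 0 + 3·15 = 45, valid modulo lcm(3, 16) = 48: x ≡ 45 (mod 48).
  Combine with x ≡ 3 (mod 11); new modulus lcm = 528.
    Write x = 45 + 48·t and substitute into x ≡ 3 (mod 11): 48·t ≡ 3 − 45 = -42 (mod 11).
    Reduce coefficients mod 11: 4·t ≡ 2 (mod 11).
    The inverse of 4 mod 11 is 3 (since 4·3 = 12 = 1·11 + 1), so t ≡ 3·2 = 6 ≡ 6 (mod 11).
    Then x = 45 + 48·6 = 333, valid modulo lcm(48, 11) = 528: x ≡ 333 (mod 528).
  Combine with x ≡ 7 (mod 19); new modulus lcm = 10032.
    Write x = 333 + 528·t and substitute into x ≡ 7 (mod 19): 528·t ≡ 7 − 333 = -326 (mod 19).
    Reduce coefficients mod 19: 15·t ≡ 16 (mod 19).
    The inverse of 15 mod 19 is 14 (since 15·14 = 210 = 11·19 + 1), so t ≡ 14·16 = 224 ≡ 15 (mod 19).
    Then x = 333 + 528·15 = 8253, valid modulo lcm(528, 19) = 10032: x ≡ 8253 (mod 10032).
Verify against each original: 8253 mod 3 = 0, 8253 mod 16 = 13, 8253 mod 11 = 3, 8253 mod 19 = 7.

x ≡ 8253 (mod 10032).
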